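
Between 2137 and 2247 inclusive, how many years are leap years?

26

Years divisible by 4: 2140, 2144, …, 2244 — 27 in all.
Of these, 2200 is divisible by 100 but not 400, so not leap.
Leap years: 27 − 1 = 26.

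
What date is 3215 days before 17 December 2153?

27 February 2145

Count 3215 days before December 17, 2153:
From February 27, 2145 to February 27, 2153: 8 years, of which 2 contain a Feb 29 — 6×365 + 2×366 = 2922 days.
February 2153: 28 − 27 = 1 day remains (2153 is not a leap year, so February has 28 days).
Then 9 full months totalling 275 days.
December 1–17, 2153: 17 days.
Residual: 293 days.
Total: 3215 days.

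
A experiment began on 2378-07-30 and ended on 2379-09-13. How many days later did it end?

July 30, 2378 → July 30, 2379: 365 days.
July 2379: 31 − 30 = 1 day remains.
Then August (31): 31 days.
September 1–13, 2379: 13 days.
Residual: 45 days.
Total: 410 days.

410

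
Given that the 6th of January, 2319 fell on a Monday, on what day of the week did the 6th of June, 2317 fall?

Wednesday

Count forward from the earlier date (June 6, 2317) to the later (January 6, 2319):
June 6, 2317 → June 6, 2318: 365 days.
June 2318: 30 − 6 = 24 days remain.
Then July (31), August (31), September (30), October (31), November (30), December (31): 31 + 31 + 30 + 31 + 30 + 31 = 184 days.
January 1–6, 2319: 6 days.
Residual: 214 days.
Total: 579 days.
579 mod 7 = 5, so 5 days before Monday is Wednesday.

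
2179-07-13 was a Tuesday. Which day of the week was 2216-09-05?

From July 13, 2179 to July 13, 2216: 37 years, of which 9 contain a Feb 29 — 28×365 + 9×366 = 13514 days.
(2200 is not a leap year (divisible by 100 but not 400).)
July 2216: 31 − 13 = 18 days remain.
Then August (31): 31 days.
September 1–5, 2216: 5 days.
Residual: 54 days.
Total: 13568 days.
13568 mod 7 = 2, so 2 days after Tuesday is Thursday.

Thursday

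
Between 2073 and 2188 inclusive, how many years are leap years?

Years divisible by 4: 2076, 2080, …, 2188 — 29 in all.
Of these, 2100 is divisible by 100 but not 400, so not leap.
Leap years: 29 − 1 = 28.

28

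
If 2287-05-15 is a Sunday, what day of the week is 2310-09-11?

Sunday

From May 15, 2287 to May 15, 2310: 23 years, of which 5 contain a Feb 29 — 18×365 + 5×366 = 8400 days.
(2300 is not a leap year (divisible by 100 but not 400).)
May 2310: 31 − 15 = 16 days remain.
Then June (30), July (31), August (31): 30 + 31 + 31 = 92 days.
September 1–11, 2310: 11 days.
Residual: 119 days.
Total: 8519 days.
8519 is a multiple of 7, so 2310-09-11 falls on the same weekday: Sunday.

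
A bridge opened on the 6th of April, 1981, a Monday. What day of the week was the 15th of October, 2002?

Day-of-year of April 6, 1981: 96.
Day-of-year of October 15, 2002: 288.
1981 has 365 days, so 365 − 96 = 269 days remain in 1981.
Full years 1982–2001: 15 common + 5 leap = 15×365 + 5×366 = 7305 days.
Total: 269 + 7305 + 288 = 7862 days.
7862 mod 7 = 1, so 1 day after Monday is Tuesday.

Tuesday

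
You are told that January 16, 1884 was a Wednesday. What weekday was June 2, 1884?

Monday

January 1884: 31 − 16 = 15 days remain.
Then February 1884 (29), March (31), April (30), May (31): 29 + 31 + 30 + 31 = 121 days.
June 1–2, 1884: 2 days.
Total: 15 + 121 + 2 = 138 days.
138 mod 7 = 5, so 5 days after Wednesday is Monday.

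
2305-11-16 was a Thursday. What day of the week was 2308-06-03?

Wednesday

Day-of-year of November 16, 2305: 320.
Day-of-year of June 3, 2308: 155.
2305 has 365 days, so 365 − 320 = 45 days remain in 2305.
Full years: 2306: 365; 2307: 365. Sum = 730.
Total: 45 + 730 + 155 = 930 days.
930 mod 7 = 6, so 6 days after Thursday is Wednesday.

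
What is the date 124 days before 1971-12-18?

1971-08-16

Count 124 days before December 18, 1971:
August 1971: 31 − 16 = 15 days remain.
Then September (30), October (31), November (30): 30 + 31 + 30 = 91 days.
December 1–18, 1971: 18 days.
Total: 15 + 91 + 18 = 124 days.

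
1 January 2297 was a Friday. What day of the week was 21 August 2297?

Saturday

January 2297: 31 − 1 = 30 days remain.
Then February 2297 (28), March (31), April (30), May (31), June (30), July (31): 28 + 31 + 30 + 31 + 30 + 31 = 181 days.
August 1–21, 2297: 21 days.
Total: 30 + 181 + 21 = 232 days.
232 mod 7 = 1, so 1 day after Friday is Saturday.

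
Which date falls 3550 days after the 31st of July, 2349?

the 20th of April, 2359

Count 3550 days after July 31, 2349:
From July 31, 2349 to July 31, 2358: 9 years, of which 2 contain a Feb 29 — 7×365 + 2×366 = 3287 days.
July 2358: 31 − 31 = 0 days remain.
Then August (31), September (30), October (31), November (30), December (31), January (31), February 2359 (28), March (31): 31 + 30 + 31 + 30 + 31 + 31 + 28 + 31 = 243 days.
April 1–20, 2359: 20 days.
Residual: 263 days.
Total: 3550 days.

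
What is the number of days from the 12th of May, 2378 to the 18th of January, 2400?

From May 12, 2378 to May 12, 2399: 21 years, of which 5 contain a Feb 29 — 16×365 + 5×366 = 7670 days.
May 2399: 31 − 12 = 19 days remain.
Then June (30), July (31), August (31), September (30), October (31), November (30), December (31): 30 + 31 + 31 + 30 + 31 + 30 + 31 = 214 days.
January 1–18, 2400: 18 days.
Residual: 251 days.
Total: 7921 days.

7921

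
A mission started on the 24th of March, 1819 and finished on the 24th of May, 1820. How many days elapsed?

427

March 1819: 31 − 24 = 7 days remain.
Then 13 full months totalling 396 days.
May 1–24, 1820: 24 days.
Total: 7 + 396 + 24 = 427 days.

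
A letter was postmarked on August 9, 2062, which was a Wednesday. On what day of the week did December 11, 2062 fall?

Monday

August 2062: 31 − 9 = 22 days remain.
Then September (30), October (31), November (30): 30 + 31 + 30 = 91 days.
December 1–11, 2062: 11 days.
Total: 22 + 91 + 11 = 124 days.
124 mod 7 = 5, so 5 days after Wednesday is Monday.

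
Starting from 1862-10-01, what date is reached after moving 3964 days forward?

1873-08-08

Count 3964 days after October 1, 1862:
Day-of-year of October 1, 1862: 274.
Day-of-year of August 8, 1873: 220.
1862 has 365 days, so 365 − 274 = 91 days remain in 1862.
Full years 1863–1872: 7 common + 3 leap = 7×365 + 3×366 = 3653 days.
Total: 91 + 3653 + 220 = 3964 days.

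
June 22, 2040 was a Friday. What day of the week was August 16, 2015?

Count forward from the earlier date (August 16, 2015) to the later (June 22, 2040):
Day-of-year of August 16, 2015: 228.
Day-of-year of June 22, 2040: 174.
2015 has 365 days, so 365 − 228 = 137 days remain in 2015.
Full years 2016–2039: 18 common + 6 leap = 18×365 + 6×366 = 8766 days.
Total: 137 + 8766 + 174 = 9077 days.
9077 mod 7 = 5, so 5 days before Friday is Sunday.

Sunday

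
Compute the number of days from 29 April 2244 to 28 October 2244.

182

April 2244: 30 − 29 = 1 day remains.
Then May (31), June (30), July (31), August (31), September (30): 31 + 30 + 31 + 31 + 30 = 153 days.
October 1–28, 2244: 28 days.
Total: 1 + 153 + 28 = 182 days.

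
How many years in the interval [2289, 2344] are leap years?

13

Years divisible by 4: 2292, 2296, …, 2344 — 14 in all.
Of these, 2300 is divisible by 100 but not 400, so not leap.
Leap years: 14 − 1 = 13.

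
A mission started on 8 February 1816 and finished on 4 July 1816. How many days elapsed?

February 1816: 29 − 8 = 21 days remain (1816 is a leap year, so February has 29 days).
Then March (31), April (30), May (31), June (30): 31 + 30 + 31 + 30 = 122 days.
July 1–4, 1816: 4 days.
Total: 21 + 122 + 4 = 147 days.

147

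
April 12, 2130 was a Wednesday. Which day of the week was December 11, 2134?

Saturday

April 12, 2130 → April 12, 2131: 365 days.
April 12, 2131 → April 12, 2132: 366 days (2132 is a leap year).
April 12, 2132 → April 12, 2133: 365 days.
April 12, 2133 → April 12, 2134: 365 days.
April 2134: 30 − 12 = 18 days remain.
Then May (31), June (30), July (31), August (31), September (30), October (31), November (30): 31 + 30 + 31 + 31 + 30 + 31 + 30 = 214 days.
December 1–11, 2134: 11 days.
Residual: 243 days.
Total: 1704 days.
1704 mod 7 = 3, so 3 days after Wednesday is Saturday.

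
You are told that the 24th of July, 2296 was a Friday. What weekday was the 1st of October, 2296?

July 2296: 31 − 24 = 7 days remain.
Then August (31), September (30): 31 + 30 = 61 days.
October 1, 2296: 1 day.
Total: 7 + 61 + 1 = 69 days.
69 mod 7 = 6, so 6 days after Friday is Thursday.

Thursday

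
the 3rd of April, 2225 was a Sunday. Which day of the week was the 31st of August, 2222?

Saturday

Count forward from the earlier date (August 31, 2222) to the later (April 3, 2225):
Day-of-year of August 31, 2222: 243.
Day-of-year of April 3, 2225: 93.
2222 has 365 days, so 365 − 243 = 122 days remain in 2222.
Full years: 2223: 365; 2224: 366. Sum = 731.
Total: 122 + 731 + 93 = 946 days.
946 mod 7 = 1, so 1 day before Sunday is Saturday.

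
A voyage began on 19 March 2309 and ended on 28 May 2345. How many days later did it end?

13219

Day-of-year of March 19, 2309: 78.
Day-of-year of May 28, 2345: 148.
2309 has 365 days, so 365 − 78 = 287 days remain in 2309.
Full years 2310–2344: 26 common + 9 leap = 26×365 + 9×366 = 12784 days.
Total: 287 + 12784 + 148 = 13219 days.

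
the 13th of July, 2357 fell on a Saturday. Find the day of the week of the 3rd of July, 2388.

Day-of-year of July 13, 2357: 194.
Day-of-year of July 3, 2388: 185.
2357 has 365 days, so 365 − 194 = 171 days remain in 2357.
Full years 2358–2387: 23 common + 7 leap = 23×365 + 7×366 = 10957 days.
Total: 171 + 10957 + 185 = 11313 days.
11313 mod 7 = 1, so 1 day after Saturday is Sunday.

Sunday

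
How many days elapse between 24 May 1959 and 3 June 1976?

Day-of-year of May 24, 1959: 144.
Day-of-year of June 3, 1976: 155.
1959 has 365 days, so 365 − 144 = 221 days remain in 1959.
Full years 1960–1975: 12 common + 4 leap = 12×365 + 4×366 = 5844 days.
Total: 221 + 5844 + 155 = 6220 days.

6220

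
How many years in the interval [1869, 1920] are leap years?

Years divisible by 4: 1872, 1876, …, 1920 — 13 in all.
Of these, 1900 is divisible by 100 but not 400, so not leap.
Leap years: 13 − 1 = 12.

12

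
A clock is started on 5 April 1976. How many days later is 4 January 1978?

Day-of-year of April 5, 1976: 96.
Day-of-year of January 4, 1978: 4.
1976 has 366 days, so 366 − 96 = 270 days remain in 1976.
Full years: 1977: 365. Sum = 365.
Total: 270 + 365 + 4 = 639 days.

639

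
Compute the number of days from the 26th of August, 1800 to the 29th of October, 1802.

Day-of-year of August 26, 1800: 238.
Day-of-year of October 29, 1802: 302.
1800 has 365 days, so 365 − 238 = 127 days remain in 1800.
Full years: 1801: 365. Sum = 365.
Total: 127 + 365 + 302 = 794 days.

794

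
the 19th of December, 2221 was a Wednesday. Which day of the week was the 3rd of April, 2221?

Count forward from the earlier date (April 3, 2221) to the later (December 19, 2221):
April 2221: 30 − 3 = 27 days remain.
Then May (31), June (30), July (31), August (31), September (30), October (31), November (30): 31 + 30 + 31 + 31 + 30 + 31 + 30 = 214 days.
December 1–19, 2221: 19 days.
Total: 27 + 214 + 19 = 260 days.
260 mod 7 = 1, so 1 day before Wednesday is Tuesday.

Tuesday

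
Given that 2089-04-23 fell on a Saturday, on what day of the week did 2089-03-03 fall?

Count forward from the earlier date (March 3, 2089) to the later (April 23, 2089):
March 2089: 31 − 3 = 28 days remain.
April 1–23, 2089: 23 days.
Total: 28 + 23 = 51 days.
51 mod 7 = 2, so 2 days before Saturday is Thursday.

Thursday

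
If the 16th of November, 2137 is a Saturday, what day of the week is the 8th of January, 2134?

Count forward from the earlier date (January 8, 2134) to the later (November 16, 2137):
January 8, 2134 → January 8, 2135: 365 days.
January 8, 2135 → January 8, 2136: 365 days.
January 8, 2136 → January 8, 2137: 366 days (2136 is a leap year).
January 2137: 31 − 8 = 23 days remain.
Then 9 full months totalling 273 days.
November 1–16, 2137: 16 days.
Residual: 312 days.
Total: 1408 days.
1408 mod 7 = 1, so 1 day before Saturday is Friday.

Friday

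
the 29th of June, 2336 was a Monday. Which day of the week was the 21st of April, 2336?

Count forward from the earlier date (April 21, 2336) to the later (June 29, 2336):
April 2336: 30 − 21 = 9 days remain.
Then May (31): 31 days.
June 1–29, 2336: 29 days.
Total: 9 + 31 + 29 = 69 days.
69 mod 7 = 6, so 6 days before Monday is Tuesday.

Tuesday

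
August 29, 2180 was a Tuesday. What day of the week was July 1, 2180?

Count forward from the earlier date (July 1, 2180) to the later (August 29, 2180):
July 2180: 31 − 1 = 30 days remain.
August 1–29, 2180: 29 days.
Total: 30 + 29 = 59 days.
59 mod 7 = 3, so 3 days before Tuesday is Saturday.

Saturday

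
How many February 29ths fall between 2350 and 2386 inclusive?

9

Years divisible by 4 in [2350, 2386]: 2352, 2356, 2360, 2364, 2368, 2372, 2376, 2380, 2384.
No century exceptions apply. Count: 9.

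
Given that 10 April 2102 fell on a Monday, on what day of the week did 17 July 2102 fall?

Monday

April 2102: 30 − 10 = 20 days remain.
Then May (31), June (30): 31 + 30 = 61 days.
July 1–17, 2102: 17 days.
Total: 20 + 61 + 17 = 98 days.
98 is a multiple of 7, so 17 July 2102 falls on the same weekday: Monday.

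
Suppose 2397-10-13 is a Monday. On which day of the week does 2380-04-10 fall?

Count forward from the earlier date (April 10, 2380) to the later (October 13, 2397):
Day-of-year of April 10, 2380: 101.
Day-of-year of October 13, 2397: 286.
2380 has 366 days, so 366 − 101 = 265 days remain in 2380.
Full years 2381–2396: 12 common + 4 leap = 12×365 + 4×366 = 5844 days.
Total: 265 + 5844 + 286 = 6395 days.
6395 mod 7 = 4, so 4 days before Monday is Thursday.

Thursday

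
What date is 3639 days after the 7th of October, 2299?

the 24th of September, 2309

Count 3639 days after October 7, 2299:
From October 7, 2299 to October 7, 2308: 9 years, of which 2 contain a Feb 29 — 7×365 + 2×366 = 3287 days.
(2300 is not a leap year (divisible by 100 but not 400).)
October 2308: 31 − 7 = 24 days remain.
Then 10 full months totalling 304 days.
September 1–24, 2309: 24 days.
Residual: 352 days.
Total: 3639 days.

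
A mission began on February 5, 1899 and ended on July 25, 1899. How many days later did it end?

February 1899: 28 − 5 = 23 days remain (1899 is not a leap year, so February has 28 days).
Then March (31), April (30), May (31), June (30): 31 + 30 + 31 + 30 = 122 days.
July 1–25, 1899: 25 days.
Total: 23 + 122 + 25 = 170 days.

170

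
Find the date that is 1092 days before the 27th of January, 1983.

the 31st of January, 1980

Count 1092 days before January 27, 1983:
Day-of-year of January 31, 1980: 31.
Day-of-year of January 27, 1983: 27.
1980 has 366 days, so 366 − 31 = 335 days remain in 1980.
Full years: 1981: 365; 1982: 365. Sum = 730.
Total: 335 + 730 + 27 = 1092 days.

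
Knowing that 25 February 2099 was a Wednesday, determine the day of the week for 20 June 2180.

Tuesday

Day-of-year of February 25, 2099: 56.
Day-of-year of June 20, 2180: 172.
2099 has 365 days, so 365 − 56 = 309 days remain in 2099.
Full years 2100–2179: 61 common + 19 leap = 61×365 + 19×366 = 29219 days.
Total: 309 + 29219 + 172 = 29700 days.
29700 mod 7 = 6, so 6 days after Wednesday is Tuesday.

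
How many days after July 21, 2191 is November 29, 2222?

11453

From July 21, 2191 to July 21, 2222: 31 years, of which 7 contain a Feb 29 — 24×365 + 7×366 = 11322 days.
(2200 is not a leap year (divisible by 100 but not 400).)
July 2222: 31 − 21 = 10 days remain.
Then August (31), September (30), October (31): 31 + 30 + 31 = 92 days.
November 1–29, 2222: 29 days.
Residual: 131 days.
Total: 11453 days.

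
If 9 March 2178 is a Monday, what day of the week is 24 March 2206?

Monday

From March 9, 2178 to March 9, 2206: 28 years, of which 6 contain a Feb 29 — 22×365 + 6×366 = 10226 days.
(2200 is not a leap year (divisible by 100 but not 400).)
Within March 2206: 24 − 9 = 15 days.
Total: 10241 days.
10241 is a multiple of 7, so 24 March 2206 falls on the same weekday: Monday.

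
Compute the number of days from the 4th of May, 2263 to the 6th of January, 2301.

Day-of-year of May 4, 2263: 124.
Day-of-year of January 6, 2301: 6.
2263 has 365 days, so 365 − 124 = 241 days remain in 2263.
Full years 2264–2300: 28 common + 9 leap = 28×365 + 9×366 = 13514 days.
Total: 241 + 13514 + 6 = 13761 days.

13761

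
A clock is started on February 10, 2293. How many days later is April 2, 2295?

781

Day-of-year of February 10, 2293: 41.
Day-of-year of April 2, 2295: 92.
2293 has 365 days, so 365 − 41 = 324 days remain in 2293.
Full years: 2294: 365. Sum = 365.
Total: 324 + 365 + 92 = 781 days.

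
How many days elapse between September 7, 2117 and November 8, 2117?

September 2117: 30 − 7 = 23 days remain.
Then October (31): 31 days.
November 1–8, 2117: 8 days.
Total: 23 + 31 + 8 = 62 days.

62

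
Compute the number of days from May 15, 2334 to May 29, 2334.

14

Within May 2334: 29 − 15 = 14 days.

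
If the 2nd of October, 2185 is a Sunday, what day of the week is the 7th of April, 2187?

Day-of-year of October 2, 2185: 275.
Day-of-year of April 7, 2187: 97.
2185 has 365 days, so 365 − 275 = 90 days remain in 2185.
Full years: 2186: 365. Sum = 365.
Total: 90 + 365 + 97 = 552 days.
552 mod 7 = 6, so 6 days after Sunday is Saturday.

Saturday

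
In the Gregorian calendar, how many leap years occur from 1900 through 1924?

Years divisible by 4 in [1900, 1924]: 1900, 1904, 1908, 1912, 1916, 1920, 1924.
Of these, 1900 is divisible by 100 but not 400, so not leap.
Leap years: 7 − 1 = 6.

6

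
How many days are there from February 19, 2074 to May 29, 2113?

14343

Day-of-year of February 19, 2074: 50.
Day-of-year of May 29, 2113: 149.
2074 has 365 days, so 365 − 50 = 315 days remain in 2074.
Full years 2075–2112: 29 common + 9 leap = 29×365 + 9×366 = 13879 days.
Total: 315 + 13879 + 149 = 14343 days.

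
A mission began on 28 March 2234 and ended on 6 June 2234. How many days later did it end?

March 2234: 31 − 28 = 3 days remain.
Then April (30), May (31): 30 + 31 = 61 days.
June 1–6, 2234: 6 days.
Total: 3 + 61 + 6 = 70 days.

70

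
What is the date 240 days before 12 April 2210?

15 August 2209

Count 240 days before April 12, 2210:
August 2209: 31 − 15 = 16 days remain.
Then September (30), October (31), November (30), December (31), January (31), February 2210 (28), March (31): 30 + 31 + 30 + 31 + 31 + 28 + 31 = 212 days.
April 1–12, 2210: 12 days.
Residual: 240 days.
Total: 240 days.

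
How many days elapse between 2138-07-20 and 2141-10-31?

July 20, 2138 → July 20, 2139: 365 days.
July 20, 2139 → July 20, 2140: 366 days (2140 is a leap year).
July 20, 2140 → July 20, 2141: 365 days.
July 2141: 31 − 20 = 11 days remain.
Then August (31), September (30): 31 + 30 = 61 days.
October 1–31, 2141: 31 days.
Residual: 103 days.
Total: 1199 days.

1199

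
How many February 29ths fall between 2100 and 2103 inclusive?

0

Years divisible by 4 in [2100, 2103]: 2100.
Of these, 2100 is divisible by 100 but not 400, so not leap.
Leap years: 1 − 1 = 0.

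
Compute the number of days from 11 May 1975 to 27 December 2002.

10092

Day-of-year of May 11, 1975: 131.
Day-of-year of December 27, 2002: 361.
1975 has 365 days, so 365 − 131 = 234 days remain in 1975.
Full years 1976–2001: 19 common + 7 leap = 19×365 + 7×366 = 9497 days.
Total: 234 + 9497 + 361 = 10092 days.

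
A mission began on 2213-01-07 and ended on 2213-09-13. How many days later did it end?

249

January 2213: 31 − 7 = 24 days remain.
Then February 2213 (28), March (31), April (30), May (31), June (30), July (31), August (31): 28 + 31 + 30 + 31 + 30 + 31 + 31 = 212 days.
September 1–13, 2213: 13 days.
Total: 24 + 212 + 13 = 249 days.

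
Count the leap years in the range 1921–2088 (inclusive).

42

Years divisible by 4: 1924, 1928, …, 2088 — 42 in all.
2000 is divisible by 400, so still leap.
No century exceptions apply. Count: 42.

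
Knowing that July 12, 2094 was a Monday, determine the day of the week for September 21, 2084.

Thursday

Count forward from the earlier date (September 21, 2084) to the later (July 12, 2094):
From September 21, 2084 to September 21, 2093: 9 years, of which 2 contain a Feb 29 — 7×365 + 2×366 = 3287 days.
September 2093: 30 − 21 = 9 days remain.
Then 9 full months totalling 273 days.
July 1–12, 2094: 12 days.
Residual: 294 days.
Total: 3581 days.
3581 mod 7 = 4, so 4 days before Monday is Thursday.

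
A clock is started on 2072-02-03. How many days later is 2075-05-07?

1189

February 3, 2072 → February 3, 2073: 366 days (2072 is a leap year).
February 3, 2073 → February 3, 2074: 365 days.
February 3, 2074 → February 3, 2075: 365 days.
February 2075: 28 − 3 = 25 days remain (2075 is not a leap year, so February has 28 days).
Then March (31), April (30): 31 + 30 = 61 days.
May 1–7, 2075: 7 days.
Residual: 93 days.
Total: 1189 days.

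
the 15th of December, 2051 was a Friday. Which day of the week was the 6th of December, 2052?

Friday

December 2051: 31 − 15 = 16 days remain.
Then 11 full months totalling 335 days.
December 1–6, 2052: 6 days.
Residual: 357 days.
Total: 357 days.
357 is a multiple of 7, so the 6th of December, 2052 falls on the same weekday: Friday.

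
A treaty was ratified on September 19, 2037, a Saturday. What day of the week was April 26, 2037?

Count forward from the earlier date (April 26, 2037) to the later (September 19, 2037):
April 2037: 30 − 26 = 4 days remain.
Then May (31), June (30), July (31), August (31): 31 + 30 + 31 + 31 = 123 days.
September 1–19, 2037: 19 days.
Total: 4 + 123 + 19 = 146 days.
146 mod 7 = 6, so 6 days before Saturday is Sunday.

Sunday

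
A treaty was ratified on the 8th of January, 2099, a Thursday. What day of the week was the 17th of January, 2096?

Tuesday

Count forward from the earlier date (January 17, 2096) to the later (January 8, 2099):
Day-of-year of January 17, 2096: 17.
Day-of-year of January 8, 2099: 8.
2096 has 366 days, so 366 − 17 = 349 days remain in 2096.
Full years: 2097: 365; 2098: 365. Sum = 730.
Total: 349 + 730 + 8 = 1087 days.
1087 mod 7 = 2, so 2 days before Thursday is Tuesday.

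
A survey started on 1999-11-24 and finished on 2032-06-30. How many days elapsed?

11907

From November 24, 1999 to November 24, 2031: 32 years, of which 8 contain a Feb 29 — 24×365 + 8×366 = 11688 days.
(2000 is a leap year (divisible by 400).)
November 2031: 30 − 24 = 6 days remain.
Then December (31), January (31), February 2032 (29), March (31), April (30), May (31): 31 + 31 + 29 + 31 + 30 + 31 = 183 days.
June 1–30, 2032: 30 days.
Residual: 219 days.
Total: 11907 days.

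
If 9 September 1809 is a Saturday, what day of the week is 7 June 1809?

Wednesday

Count forward from the earlier date (June 7, 1809) to the later (September 9, 1809):
June 1809: 30 − 7 = 23 days remain.
Then July (31), August (31): 31 + 31 = 62 days.
September 1–9, 1809: 9 days.
Total: 23 + 62 + 9 = 94 days.
94 mod 7 = 3, so 3 days before Saturday is Wednesday.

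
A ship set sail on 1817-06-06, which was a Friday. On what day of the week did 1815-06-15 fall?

Count forward from the earlier date (June 15, 1815) to the later (June 6, 1817):
June 15, 1815 → June 15, 1816: 366 days (1816 is a leap year).
June 1816: 30 − 15 = 15 days remain.
Then 11 full months totalling 335 days.
June 1–6, 1817: 6 days.
Residual: 356 days.
Total: 722 days.
722 mod 7 = 1, so 1 day before Friday is Thursday.

Thursday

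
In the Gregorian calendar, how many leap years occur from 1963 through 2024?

Years divisible by 4: 1964, 1968, …, 2024 — 16 in all.
2000 is divisible by 400, so still leap.
No century exceptions apply. Count: 16.

16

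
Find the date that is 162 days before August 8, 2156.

February 28, 2156

Count 162 days before August 8, 2156:
February 2156: 29 − 28 = 1 day remains (2156 is a leap year, so February has 29 days).
Then March (31), April (30), May (31), June (30), July (31): 31 + 30 + 31 + 30 + 31 = 153 days.
August 1–8, 2156: 8 days.
Total: 1 + 153 + 8 = 162 days.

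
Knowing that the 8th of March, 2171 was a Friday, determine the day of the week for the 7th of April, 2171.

Sunday

March 2171: 31 − 8 = 23 days remain.
April 1–7, 2171: 7 days.
Total: 23 + 7 = 30 days.
30 mod 7 = 2, so 2 days after Friday is Sunday.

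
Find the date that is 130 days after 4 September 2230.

12 January 2231

Count 130 days after September 4, 2230:
September 2230: 30 − 4 = 26 days remain.
Then October (31), November (30), December (31): 31 + 30 + 31 = 92 days.
January 1–12, 2231: 12 days.
Total: 26 + 92 + 12 = 130 days.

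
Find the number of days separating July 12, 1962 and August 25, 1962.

44

July 1962: 31 − 12 = 19 days remain.
August 1–25, 1962: 25 days.
Total: 19 + 25 = 44 days.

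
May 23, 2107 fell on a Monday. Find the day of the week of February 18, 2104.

Monday

Count forward from the earlier date (February 18, 2104) to the later (May 23, 2107):
February 18, 2104 → February 18, 2105: 366 days (2104 is a leap year).
February 18, 2105 → February 18, 2106: 365 days.
February 18, 2106 → February 18, 2107: 365 days.
February 2107: 28 − 18 = 10 days remain (2107 is not a leap year, so February has 28 days).
Then March (31), April (30): 31 + 30 = 61 days.
May 1–23, 2107: 23 days.
Residual: 94 days.
Total: 1190 days.
1190 is a multiple of 7, so February 18, 2104 falls on the same weekday: Monday.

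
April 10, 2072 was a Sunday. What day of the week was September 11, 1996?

Wednesday

Count forward from the earlier date (September 11, 1996) to the later (April 10, 2072):
From September 11, 1996 to September 11, 2071: 75 years, of which 18 contain a Feb 29 — 57×365 + 18×366 = 27393 days.
(2000 is a leap year (divisible by 400).)
September 2071: 30 − 11 = 19 days remain.
Then October (31), November (30), December (31), January (31), February 2072 (29), March (31): 31 + 30 + 31 + 31 + 29 + 31 = 183 days.
April 1–10, 2072: 10 days.
Residual: 212 days.
Total: 27605 days.
27605 mod 7 = 4, so 4 days before Sunday is Wednesday.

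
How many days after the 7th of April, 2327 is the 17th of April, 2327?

10

Within April 2327: 17 − 7 = 10 days.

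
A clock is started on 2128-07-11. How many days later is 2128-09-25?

July 2128: 31 − 11 = 20 days remain.
Then August (31): 31 days.
September 1–25, 2128: 25 days.
Total: 20 + 31 + 25 = 76 days.

76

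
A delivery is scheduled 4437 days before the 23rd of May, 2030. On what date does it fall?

the 30th of March, 2018

Count 4437 days before May 23, 2030:
From March 30, 2018 to March 30, 2030: 12 years, of which 3 contain a Feb 29 — 9×365 + 3×366 = 4383 days.
March 2030: 31 − 30 = 1 day remains.
Then April (30): 30 days.
May 1–23, 2030: 23 days.
Residual: 54 days.
Total: 4437 days.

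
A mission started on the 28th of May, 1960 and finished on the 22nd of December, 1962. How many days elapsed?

938

Day-of-year of May 28, 1960: 149.
Day-of-year of December 22, 1962: 356.
1960 has 366 days, so 366 − 149 = 217 days remain in 1960.
Full years: 1961: 365. Sum = 365.
Total: 217 + 365 + 356 = 938 days.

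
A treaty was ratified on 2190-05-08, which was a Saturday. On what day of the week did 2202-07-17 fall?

Day-of-year of May 8, 2190: 128.
Day-of-year of July 17, 2202: 198.
2190 has 365 days, so 365 − 128 = 237 days remain in 2190.
Full years 2191–2201: 9 common + 2 leap = 9×365 + 2×366 = 4017 days.
Total: 237 + 4017 + 198 = 4452 days.
4452 is a multiple of 7, so 2202-07-17 falls on the same weekday: Saturday.

Saturday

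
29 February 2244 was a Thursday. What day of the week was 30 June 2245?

Day-of-year of February 29, 2244: 60.
Day-of-year of June 30, 2245: 181.
2244 has 366 days, so 366 − 60 = 306 days remain in 2244.
Total: 306 + 181 = 487 days.
487 mod 7 = 4, so 4 days after Thursday is Monday.

Monday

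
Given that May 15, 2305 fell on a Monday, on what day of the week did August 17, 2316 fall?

Thursday

From May 15, 2305 to May 15, 2316: 11 years, of which 3 contain a Feb 29 — 8×365 + 3×366 = 4018 days.
May 2316: 31 − 15 = 16 days remain.
Then June (30), July (31): 30 + 31 = 61 days.
August 1–17, 2316: 17 days.
Residual: 94 days.
Total: 4112 days.
4112 mod 7 = 3, so 3 days after Monday is Thursday.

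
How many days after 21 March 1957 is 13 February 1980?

Day-of-year of March 21, 1957: 80.
Day-of-year of February 13, 1980: 44.
1957 has 365 days, so 365 − 80 = 285 days remain in 1957.
Full years 1958–1979: 17 common + 5 leap = 17×365 + 5×366 = 8035 days.
Total: 285 + 8035 + 44 = 8364 days.

8364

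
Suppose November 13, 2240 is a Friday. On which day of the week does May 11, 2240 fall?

Count forward from the earlier date (May 11, 2240) to the later (November 13, 2240):
May 2240: 31 − 11 = 20 days remain.
Then June (30), July (31), August (31), September (30), October (31): 30 + 31 + 31 + 30 + 31 = 153 days.
November 1–13, 2240: 13 days.
Total: 20 + 153 + 13 = 186 days.
186 mod 7 = 4, so 4 days before Friday is Monday.

Monday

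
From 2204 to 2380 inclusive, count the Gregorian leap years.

Years divisible by 4: 2204, 2208, …, 2380 — 45 in all.
Of these, 2300 is divisible by 100 but not 400, so not leap.
Leap years: 45 − 1 = 44.

44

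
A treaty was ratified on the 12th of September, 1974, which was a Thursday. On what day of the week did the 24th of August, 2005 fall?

Wednesday

From September 12, 1974 to September 12, 2004: 30 years, of which 8 contain a Feb 29 — 22×365 + 8×366 = 10958 days.
(2000 is a leap year (divisible by 400).)
September 2004: 30 − 12 = 18 days remain.
Then 10 full months totalling 304 days.
August 1–24, 2005: 24 days.
Residual: 346 days.
Total: 11304 days.
11304 mod 7 = 6, so 6 days after Thursday is Wednesday.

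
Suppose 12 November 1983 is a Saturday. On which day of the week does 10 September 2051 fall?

Day-of-year of November 12, 1983: 316.
Day-of-year of September 10, 2051: 253.
1983 has 365 days, so 365 − 316 = 49 days remain in 1983.
Full years 1984–2050: 50 common + 17 leap = 50×365 + 17×366 = 24472 days.
Total: 49 + 24472 + 253 = 24774 days.
24774 mod 7 = 1, so 1 day after Saturday is Sunday.

Sunday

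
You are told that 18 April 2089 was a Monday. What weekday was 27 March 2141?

Monday

Day-of-year of April 18, 2089: 108.
Day-of-year of March 27, 2141: 86.
2089 has 365 days, so 365 − 108 = 257 days remain in 2089.
Full years 2090–2140: 39 common + 12 leap = 39×365 + 12×366 = 18627 days.
Total: 257 + 18627 + 86 = 18970 days.
18970 is a multiple of 7, so 27 March 2141 falls on the same weekday: Monday.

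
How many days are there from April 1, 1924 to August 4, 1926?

855

April 1924: 30 − 1 = 29 days remain.
Then 27 full months totalling 822 days.
August 1–4, 1926: 4 days.
Total: 29 + 822 + 4 = 855 days.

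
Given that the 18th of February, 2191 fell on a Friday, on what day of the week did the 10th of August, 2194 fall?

Sunday

Day-of-year of February 18, 2191: 49.
Day-of-year of August 10, 2194: 222.
2191 has 365 days, so 365 − 49 = 316 days remain in 2191.
Full years: 2192: 366; 2193: 365. Sum = 731.
Total: 316 + 731 + 222 = 1269 days.
1269 mod 7 = 2, so 2 days after Friday is Sunday.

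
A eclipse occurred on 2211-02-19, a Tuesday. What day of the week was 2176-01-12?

Friday

Count forward from the earlier date (January 12, 2176) to the later (February 19, 2211):
Day-of-year of January 12, 2176: 12.
Day-of-year of February 19, 2211: 50.
2176 has 366 days, so 366 − 12 = 354 days remain in 2176.
Full years 2177–2210: 27 common + 7 leap = 27×365 + 7×366 = 12417 days.
Total: 354 + 12417 + 50 = 12821 days.
12821 mod 7 = 4, so 4 days before Tuesday is Friday.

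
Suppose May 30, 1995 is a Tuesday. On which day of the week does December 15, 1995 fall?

Friday

May 1995: 31 − 30 = 1 day remains.
Then June (30), July (31), August (31), September (30), October (31), November (30): 30 + 31 + 31 + 30 + 31 + 30 = 183 days.
December 1–15, 1995: 15 days.
Total: 1 + 183 + 15 = 199 days.
199 mod 7 = 3, so 3 days after Tuesday is Friday.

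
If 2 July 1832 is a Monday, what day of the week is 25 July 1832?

Within July 1832: 25 − 2 = 23 days.
23 mod 7 = 2, so 2 days after Monday is Wednesday.

Wednesday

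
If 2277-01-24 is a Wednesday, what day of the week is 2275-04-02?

Friday

Count forward from the earlier date (April 2, 2275) to the later (January 24, 2277):
April 2275: 30 − 2 = 28 days remain.
Then 20 full months totalling 611 days.
January 1–24, 2277: 24 days.
Total: 28 + 611 + 24 = 663 days.
663 mod 7 = 5, so 5 days before Wednesday is Friday.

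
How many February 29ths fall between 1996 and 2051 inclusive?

14

Years divisible by 4: 1996, 2000, …, 2048 — 14 in all.
2000 is divisible by 400, so still leap.
No century exceptions apply. Count: 14.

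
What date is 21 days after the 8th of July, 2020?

the 29th of July, 2020

Count 21 days after July 8, 2020:
Within July 2020: 29 − 8 = 21 days.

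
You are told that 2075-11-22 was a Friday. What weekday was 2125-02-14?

Day-of-year of November 22, 2075: 326.
Day-of-year of February 14, 2125: 45.
2075 has 365 days, so 365 − 326 = 39 days remain in 2075.
Full years 2076–2124: 37 common + 12 leap = 37×365 + 12×366 = 17897 days.
Total: 39 + 17897 + 45 = 17981 days.
17981 mod 7 = 5, so 5 days after Friday is Wednesday.

Wednesday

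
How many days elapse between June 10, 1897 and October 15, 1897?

127

June 1897: 30 − 10 = 20 days remain.
Then July (31), August (31), September (30): 31 + 31 + 30 = 92 days.
October 1–15, 1897: 15 days.
Total: 20 + 92 + 15 = 127 days.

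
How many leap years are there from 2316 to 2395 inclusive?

20

Years divisible by 4: 2316, 2320, …, 2392 — 20 in all.
No century exceptions apply. Count: 20.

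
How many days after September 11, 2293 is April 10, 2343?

18107

From September 11, 2293 to September 11, 2342: 49 years, of which 11 contain a Feb 29 — 38×365 + 11×366 = 17896 days.
(2300 is not a leap year (divisible by 100 but not 400).)
September 2342: 30 − 11 = 19 days remain.
Then October (31), November (30), December (31), January (31), February 2343 (28), March (31): 31 + 30 + 31 + 31 + 28 + 31 = 182 days.
April 1–10, 2343: 10 days.
Residual: 211 days.
Total: 18107 days.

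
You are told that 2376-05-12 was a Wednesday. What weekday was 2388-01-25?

From May 12, 2376 to May 12, 2387: 11 years, of which 2 contain a Feb 29 — 9×365 + 2×366 = 4017 days.
May 2387: 31 − 12 = 19 days remain.
Then June (30), July (31), August (31), September (30), October (31), November (30), December (31): 30 + 31 + 31 + 30 + 31 + 30 + 31 = 214 days.
January 1–25, 2388: 25 days.
Residual: 258 days.
Total: 4275 days.
4275 mod 7 = 5, so 5 days after Wednesday is Monday.

Monday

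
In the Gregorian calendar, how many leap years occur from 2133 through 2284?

37

Years divisible by 4: 2136, 2140, …, 2284 — 38 in all.
Of these, 2200 is divisible by 100 but not 400, so not leap.
Leap years: 38 − 1 = 37.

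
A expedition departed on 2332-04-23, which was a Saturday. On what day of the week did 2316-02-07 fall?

Monday

Count forward from the earlier date (February 7, 2316) to the later (April 23, 2332):
Day-of-year of February 7, 2316: 38.
Day-of-year of April 23, 2332: 114.
2316 has 366 days, so 366 − 38 = 328 days remain in 2316.
Full years 2317–2331: 12 common + 3 leap = 12×365 + 3×366 = 5478 days.
Total: 328 + 5478 + 114 = 5920 days.
5920 mod 7 = 5, so 5 days before Saturday is Monday.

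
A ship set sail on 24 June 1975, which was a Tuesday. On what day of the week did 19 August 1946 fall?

Count forward from the earlier date (August 19, 1946) to the later (June 24, 1975):
Day-of-year of August 19, 1946: 231.
Day-of-year of June 24, 1975: 175.
1946 has 365 days, so 365 − 231 = 134 days remain in 1946.
Full years 1947–1974: 21 common + 7 leap = 21×365 + 7×366 = 10227 days.
Total: 134 + 10227 + 175 = 10536 days.
10536 mod 7 = 1, so 1 day before Tuesday is Monday.

Monday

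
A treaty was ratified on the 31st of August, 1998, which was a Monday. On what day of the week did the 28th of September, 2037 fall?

Monday

Day-of-year of August 31, 1998: 243.
Day-of-year of September 28, 2037: 271.
1998 has 365 days, so 365 − 243 = 122 days remain in 1998.
Full years 1999–2036: 28 common + 10 leap = 28×365 + 10×366 = 13880 days.
Total: 122 + 13880 + 271 = 14273 days.
14273 is a multiple of 7, so the 28th of September, 2037 falls on the same weekday: Monday.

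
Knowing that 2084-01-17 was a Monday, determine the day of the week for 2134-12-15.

Wednesday

Day-of-year of January 17, 2084: 17.
Day-of-year of December 15, 2134: 349.
2084 has 366 days, so 366 − 17 = 349 days remain in 2084.
Full years 2085–2133: 38 common + 11 leap = 38×365 + 11×366 = 17896 days.
Total: 349 + 17896 + 349 = 18594 days.
18594 mod 7 = 2, so 2 days after Monday is Wednesday.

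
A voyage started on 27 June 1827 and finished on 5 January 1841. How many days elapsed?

4941

Day-of-year of June 27, 1827: 178.
Day-of-year of January 5, 1841: 5.
1827 has 365 days, so 365 − 178 = 187 days remain in 1827.
Full years 1828–1840: 9 common + 4 leap = 9×365 + 4×366 = 4749 days.
Total: 187 + 4749 + 5 = 4941 days.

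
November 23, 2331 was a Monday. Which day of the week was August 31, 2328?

Count forward from the earlier date (August 31, 2328) to the later (November 23, 2331):
August 31, 2328 → August 31, 2329: 365 days.
August 31, 2329 → August 31, 2330: 365 days.
August 31, 2330 → August 31, 2331: 365 days.
August 2331: 31 − 31 = 0 days remain.
Then September (30), October (31): 30 + 31 = 61 days.
November 1–23, 2331: 23 days.
Residual: 84 days.
Total: 1179 days.
1179 mod 7 = 3, so 3 days before Monday is Friday.

Friday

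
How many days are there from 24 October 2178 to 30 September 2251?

26638

Day-of-year of October 24, 2178: 297.
Day-of-year of September 30, 2251: 273.
2178 has 365 days, so 365 − 297 = 68 days remain in 2178.
Full years 2179–2250: 55 common + 17 leap = 55×365 + 17×366 = 26297 days.
Total: 68 + 26297 + 273 = 26638 days.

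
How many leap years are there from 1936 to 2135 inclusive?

Years divisible by 4: 1936, 1940, …, 2132 — 50 in all.
Of these, 2100 is divisible by 100 but not 400, so not leap.
2000 is divisible by 400, so still leap.
Leap years: 50 − 1 = 49.

49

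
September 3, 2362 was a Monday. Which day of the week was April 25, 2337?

Count forward from the earlier date (April 25, 2337) to the later (September 3, 2362):
Day-of-year of April 25, 2337: 115.
Day-of-year of September 3, 2362: 246.
2337 has 365 days, so 365 − 115 = 250 days remain in 2337.
Full years 2338–2361: 18 common + 6 leap = 18×365 + 6×366 = 8766 days.
Total: 250 + 8766 + 246 = 9262 days.
9262 mod 7 = 1, so 1 day before Monday is Sunday.

Sunday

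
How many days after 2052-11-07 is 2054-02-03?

453

Day-of-year of November 7, 2052: 312.
Day-of-year of February 3, 2054: 34.
2052 has 366 days, so 366 − 312 = 54 days remain in 2052.
Full years: 2053: 365. Sum = 365.
Total: 54 + 365 + 34 = 453 days.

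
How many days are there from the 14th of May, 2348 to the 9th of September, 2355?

Day-of-year of May 14, 2348: 135.
Day-of-year of September 9, 2355: 252.
2348 has 366 days, so 366 − 135 = 231 days remain in 2348.
Full years: 2349: 365; 2350: 365; 2351: 365; 2352: 366; 2353: 365; 2354: 365. Sum = 2191.
Total: 231 + 2191 + 252 = 2674 days.

2674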